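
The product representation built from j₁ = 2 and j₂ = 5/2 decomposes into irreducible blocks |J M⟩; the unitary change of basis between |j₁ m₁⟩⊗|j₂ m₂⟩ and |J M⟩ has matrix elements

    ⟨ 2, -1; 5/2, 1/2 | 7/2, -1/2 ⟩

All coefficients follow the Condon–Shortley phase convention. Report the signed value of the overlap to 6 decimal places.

-0.557773  (= −√(14/45))

√[8·1!3!4!/9! · 1!3!3!2!3!4!] = √(1152/35)
  +(−1)^0/∏(0,1,3,3,0,1)! = 1/36  (running 1/36)
  +(−1)^1/∏(1,0,2,2,1,2)! = -1/8  (running -7/72)
⟨..|..⟩ = √(1152/35)·(-7/72) = -0.557773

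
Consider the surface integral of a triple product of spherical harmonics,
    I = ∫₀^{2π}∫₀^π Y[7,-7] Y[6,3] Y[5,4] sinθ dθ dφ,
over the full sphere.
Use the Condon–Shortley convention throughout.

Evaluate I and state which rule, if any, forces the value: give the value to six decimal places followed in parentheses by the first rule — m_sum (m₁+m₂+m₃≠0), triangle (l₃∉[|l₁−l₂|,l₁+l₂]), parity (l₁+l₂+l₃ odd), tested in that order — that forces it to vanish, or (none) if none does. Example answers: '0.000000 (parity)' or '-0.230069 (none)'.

m-sum 0 ✓  L=18 even ✓  1≤5≤13 ✓
Π(2lᵢ+1) = 15×13×11 = 2145
triangle coeff Δ(7,6,5) = 1/174594420
Σ_t [2,6]: t=2:+1/4147200 t=3:−1/207360 t=4:+1/82944 t=5:−1/207360 t=6:+1/4147200 = 1/345600
(3j)²=420/46189 [(7 6 5; 0 0 0)], sign=-1
Σ_t [8,8]: t=8:+1/174182400 = 1/174182400
(3j)²=21/1615 [(7 6 5; -7 3 4)], sign=-1
⇒ 4πI² = 26460/104329
I = (+1)√(26460/104329/(4π)) = 0.14206512
No selection rule forces the value: the integral is nonzero (none).

0.142065 (none)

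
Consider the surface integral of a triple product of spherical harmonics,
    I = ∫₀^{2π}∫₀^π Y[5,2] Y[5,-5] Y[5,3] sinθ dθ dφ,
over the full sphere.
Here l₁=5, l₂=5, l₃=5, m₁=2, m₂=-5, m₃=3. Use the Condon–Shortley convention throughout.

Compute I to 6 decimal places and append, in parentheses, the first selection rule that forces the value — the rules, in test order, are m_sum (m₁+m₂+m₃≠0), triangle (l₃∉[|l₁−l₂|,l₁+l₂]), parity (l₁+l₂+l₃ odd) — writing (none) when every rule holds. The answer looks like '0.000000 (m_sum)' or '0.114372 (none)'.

0.000000 (parity)

L=15 odd ⇒ parity kills the (l;000) factor ⇒ I = 0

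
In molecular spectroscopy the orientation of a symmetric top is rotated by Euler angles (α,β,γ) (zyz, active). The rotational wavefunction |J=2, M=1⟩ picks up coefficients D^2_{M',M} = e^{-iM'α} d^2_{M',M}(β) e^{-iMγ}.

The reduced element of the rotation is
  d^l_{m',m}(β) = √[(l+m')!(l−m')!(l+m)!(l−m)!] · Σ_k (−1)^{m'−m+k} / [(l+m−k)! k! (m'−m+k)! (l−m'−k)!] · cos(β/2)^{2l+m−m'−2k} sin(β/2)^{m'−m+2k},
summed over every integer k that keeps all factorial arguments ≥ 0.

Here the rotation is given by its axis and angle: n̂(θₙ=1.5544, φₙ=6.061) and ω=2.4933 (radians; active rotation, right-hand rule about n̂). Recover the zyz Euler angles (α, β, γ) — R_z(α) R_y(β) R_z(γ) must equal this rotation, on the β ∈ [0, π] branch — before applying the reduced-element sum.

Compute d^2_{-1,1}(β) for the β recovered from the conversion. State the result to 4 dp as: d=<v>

Axis–angle → zyz. n̂ = (sinθₙcosφₙ, sinθₙsinφₙ, cosθₙ) = (+0.975287, -0.220332, +0.016396), ω = 2.4933.
R = I cosω + sinω [n̂]ₓ + (1−cosω) n̂n̂ᵀ gives
  R = [+0.912274, -0.396077, -0.104306; -0.376277, -0.709873, -0.595396; +0.161779, +0.582412, -0.796633]
β = atan2(√(R₁₃²+R₂₃²), R₃₃) = 2.492500; α = atan2(R₂₃, R₁₃) mod 2π = 4.538962; γ = atan2(R₃₂, −R₃₁) mod 2π = 1.841740
d^2_{-1,1}(β=2.4925) via the finite sum:
With c≡cos(β/2)=0.318879 and s≡sin(β/2)=0.947796, N=[1·6·6·1]^{1/2}=6.000000
k∈{2,3} keeps every argument non-negative
  k=2: (−1)^0·6.0000/(2)·0.3189^2·0.9478^2 = +0.274032
  k=3: (−1)^1·6.0000/(6)·0.3189^0·0.9478^4 = -0.806972
d^2_{-1,1}(2.4925) = +0.274032 -0.806972 = -0.532940

d=-0.5329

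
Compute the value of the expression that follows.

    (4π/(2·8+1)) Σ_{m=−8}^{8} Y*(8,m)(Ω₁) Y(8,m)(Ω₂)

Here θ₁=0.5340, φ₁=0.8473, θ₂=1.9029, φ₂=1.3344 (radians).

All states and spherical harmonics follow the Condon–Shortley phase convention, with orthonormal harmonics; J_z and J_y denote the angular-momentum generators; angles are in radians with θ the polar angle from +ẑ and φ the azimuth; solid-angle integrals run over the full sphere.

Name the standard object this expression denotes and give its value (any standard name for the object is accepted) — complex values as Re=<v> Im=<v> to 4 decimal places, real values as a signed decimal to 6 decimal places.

Legendre polynomial (addition theorem), +0.090513

This sum is the spherical-harmonic addition theorem: it equals the Legendre polynomial P_l(cos γ) of the angle γ between the two directions.
Term-by-term m-sum for l=8 (normalisation 4π/17 = 0.739198):
  m=-8: (+0.002043+0.001103i) × (-0.103549+0.312077i) = -0.000556+0.000523i  (running Σ = -0.000556+0.000523i)
  m=-7: (+0.014741-0.005416i) × (+0.451994+0.038047i) = +0.006869-0.001887i  (running Σ = +0.006313-0.001364i)
  m=-6: (+0.024023-0.061678i) × (-0.024251-0.157872i) = -0.010320-0.002297i  (running Σ = -0.004007-0.003661i)
  m=-5: (-0.088878-0.172446i) × (+0.260357-0.106661i) = -0.041533-0.035418i  (running Σ = -0.045540-0.039078i)
  m=-4: (-0.383435-0.096930i) × (-0.162768-0.225501i) = +0.040553+0.102242i  (running Σ = -0.004987+0.063164i)
  m=-3: (-0.421163+0.287943i) × (+0.106065-0.123602i) = -0.009080+0.082597i  (running Σ = -0.014067+0.145761i)
  m=-2: (-0.032124+0.258149i) × (-0.273011-0.139641i) = +0.044818-0.065992i  (running Σ = +0.030751+0.079769i)
  m=-1: (-0.188713-0.213652i) × (+0.025197-0.104596i) = -0.027102+0.014355i  (running Σ = +0.003649+0.094124i)
  m=0: (-0.370131-0.000000i) × (-0.311107+0.000000i) = +0.115150+0.000000i  (running Σ = +0.118799+0.094124i)
  m=1: (+0.188713-0.213652i) × (-0.025197-0.104596i) = -0.027102-0.014355i  (running Σ = +0.091697+0.079769i)
  m=2: (-0.032124-0.258149i) × (-0.273011+0.139641i) = +0.044818+0.065992i  (running Σ = +0.136515+0.145761i)
  m=3: (+0.421163+0.287943i) × (-0.106065-0.123602i) = -0.009080-0.082597i  (running Σ = +0.127435+0.063164i)
  m=4: (-0.383435+0.096930i) × (-0.162768+0.225501i) = +0.040553-0.102242i  (running Σ = +0.167988-0.039078i)
  m=5: (+0.088878-0.172446i) × (-0.260357-0.106661i) = -0.041533+0.035418i  (running Σ = +0.126455-0.003661i)
  m=6: (+0.024023+0.061678i) × (-0.024251+0.157872i) = -0.010320+0.002297i  (running Σ = +0.116135-0.001364i)
  m=7: (-0.014741-0.005416i) × (-0.451994+0.038047i) = +0.006869+0.001887i  (running Σ = +0.123004+0.000523i)
  m=8: (+0.002043-0.001103i) × (-0.103549-0.312077i) = -0.000556-0.000523i  (running Σ = +0.122448+0.000000i)
Accumulated sum +0.122448+0.000000i; after 4π/(2l+1) scaling, +0.090513+0.000000i ⇒ P_8 = 0.090513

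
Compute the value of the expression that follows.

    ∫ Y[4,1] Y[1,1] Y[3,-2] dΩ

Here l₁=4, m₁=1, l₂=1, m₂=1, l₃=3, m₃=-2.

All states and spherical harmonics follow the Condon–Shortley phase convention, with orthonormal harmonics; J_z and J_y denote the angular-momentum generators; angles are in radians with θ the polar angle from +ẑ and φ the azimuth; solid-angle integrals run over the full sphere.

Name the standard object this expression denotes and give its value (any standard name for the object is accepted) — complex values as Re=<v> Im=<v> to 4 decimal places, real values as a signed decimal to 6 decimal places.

Gaunt coefficient, -0.106622

This is a Gaunt coefficient — the integral of a triple product of spherical harmonics over the sphere.
m-sum 0 ✓  L=8 even ✓  3≤3≤5 ✓
Π(2lᵢ+1) = 9×3×7 = 189
triangle coeff Δ(4,1,3) = 1/252
Σ_t [1,1]: t=1:−1/36 = -1/36
(3j)²=4/63 [(4 1 3; 0 0 0)], sign=+1
Σ_t [2,2]: t=2:+1/240 = 1/240
(3j)²=1/84 [(4 1 3; 1 1 -2)], sign=-1
⇒ 4πI² = 1/7
I = (-1)√(1/7/(4π)) = -0.10662181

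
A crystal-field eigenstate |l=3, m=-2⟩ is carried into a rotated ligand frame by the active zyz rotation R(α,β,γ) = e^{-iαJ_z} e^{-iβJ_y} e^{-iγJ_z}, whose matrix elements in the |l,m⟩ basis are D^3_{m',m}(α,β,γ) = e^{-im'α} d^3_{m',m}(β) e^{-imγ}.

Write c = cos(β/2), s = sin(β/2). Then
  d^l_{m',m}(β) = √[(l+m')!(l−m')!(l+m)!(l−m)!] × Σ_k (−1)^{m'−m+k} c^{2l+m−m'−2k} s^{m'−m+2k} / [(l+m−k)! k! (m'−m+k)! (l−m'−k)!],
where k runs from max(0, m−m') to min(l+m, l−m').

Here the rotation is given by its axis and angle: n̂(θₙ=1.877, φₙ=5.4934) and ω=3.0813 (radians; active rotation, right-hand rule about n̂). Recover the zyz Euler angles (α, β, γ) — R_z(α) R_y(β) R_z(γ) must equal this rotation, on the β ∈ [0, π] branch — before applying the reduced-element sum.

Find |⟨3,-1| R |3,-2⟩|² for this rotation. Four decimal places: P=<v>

Axis–angle → zyz. n̂ = (sinθₙcosφₙ, sinθₙsinφₙ, cosθₙ) = (+0.671251, -0.677167, -0.301441), ω = 3.0813.
R = I cosω + sinω [n̂]ₓ + (1−cosω) n̂n̂ᵀ gives
  R = [-0.097845, -0.890109, -0.445121; -0.926436, -0.081906, +0.367434; -0.363514, +0.448328, -0.816615]
β = atan2(√(R₁₃²+R₂₃²), R₃₃) = 2.526317; α = atan2(R₂₃, R₁₃) mod 2π = 2.451513; γ = atan2(R₃₂, −R₃₁) mod 2π = 0.889491
D^3_{-1,-2}(2.4515,2.5263,0.8895) = e^{-i·-1·2.4515}·d^3_{-1,-2}(2.5263)·e^{-i·-2·0.8895}. Compute d first:
c=cos(2.526317/2)=0.302808, s=sin(2.526317/2)=0.953052; N=√[2·24·1·120]=75.894664
k∈{0,1} keeps every argument non-negative
  k=0: (−1)^1·75.8947/(24)·0.3028^5·0.9531^1 = -0.007673
  k=1: (−1)^2·75.8947/(12)·0.3028^3·0.9531^3 = +0.152013
d^3_{-1,-2}(2.5263) = -0.007673 +0.152013 = +0.144340
|D^3_{-1,-2}|² = |d^3_{-1,-2}(β)|² = (+0.144340)² = 0.020834 (the z-rotation phases have unit modulus)

P=0.0208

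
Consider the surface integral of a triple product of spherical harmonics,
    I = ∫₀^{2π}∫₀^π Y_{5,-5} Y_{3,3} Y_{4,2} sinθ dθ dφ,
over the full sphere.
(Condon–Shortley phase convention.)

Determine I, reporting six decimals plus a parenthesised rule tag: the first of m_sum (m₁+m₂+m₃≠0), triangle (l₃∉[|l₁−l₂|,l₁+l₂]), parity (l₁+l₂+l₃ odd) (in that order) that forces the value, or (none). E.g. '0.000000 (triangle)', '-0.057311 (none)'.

0.138791 (none)

Checks pass: Σm=0; 12 even; l₃=4∈[2,8].
(2·5+1)(2·3+1)(2·4+1) = 693
Δ: 4! 6! 2! / 13! → 1/180180
sum: t=1:−1/576 t=2:+1/144 t=3:−1/576 = 1/288
3j²(5 3 4; 0 0 0) = Δ·Π!·Σ² = 20/1001  (sign +1)
sum: t=4:+1/34560 = 1/34560
3j²(5 3 4; -5 3 2) = Δ·Π!·Σ² = 5/286  (sign +1)
combine: 4πI² = 693·20/1001·5/286 = 450/1859
take √, sign +1: I = 0.13879110
No selection rule forces the value: the integral is nonzero (none).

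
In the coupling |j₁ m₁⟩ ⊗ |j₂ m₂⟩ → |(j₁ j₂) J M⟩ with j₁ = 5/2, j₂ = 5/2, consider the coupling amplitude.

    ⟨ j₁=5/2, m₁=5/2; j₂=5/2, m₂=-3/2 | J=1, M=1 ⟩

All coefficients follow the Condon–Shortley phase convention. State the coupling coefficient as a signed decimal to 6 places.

j₁+j₂−J=4  J+j₁−j₂=1  J−j₁+j₂=1  j₁+j₂+J+1=7
(j₁±m₁, j₂±m₂, J±M) = (5,0,1,4,2,0)
P² = 576/7
sum k=0..0:
  [0] +1/24 = 1/24
S = 1/24
C² = P²·S² = 1/7 ; C = +0.377964

+√(1/7) = +0.377964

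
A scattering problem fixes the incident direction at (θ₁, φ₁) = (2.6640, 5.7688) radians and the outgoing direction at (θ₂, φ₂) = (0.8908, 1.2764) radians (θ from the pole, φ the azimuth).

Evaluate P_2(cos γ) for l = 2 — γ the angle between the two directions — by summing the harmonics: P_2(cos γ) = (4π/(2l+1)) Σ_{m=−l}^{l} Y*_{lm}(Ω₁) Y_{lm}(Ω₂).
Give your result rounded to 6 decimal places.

0.107553

Term-by-term m-sum for l=2 (normalisation 4π/5 = 2.513274):
  [-2]  conj(Y_{2,-2})(Ω₁) = +0.042100-0.069911i ; Y_{2,-2}(Ω₂) = -0.194223-0.129704i ; Δ = -0.017244+0.008118i
  [-1]  conj(Y_{2,-1})(Ω₁) = -0.274553+0.155158i ; Y_{2,-1}(Ω₂) = +0.109601-0.361473i ; Δ = +0.025994+0.116249i
  [+0]  conj(Y_{2,0})(Ω₁) = +0.430884-0.000000i ; Y_{2,0}(Ω₂) = +0.058704+0.000000i ; Δ = +0.025295+0.000000i
  [+1]  conj(Y_{2,1})(Ω₁) = +0.274553+0.155158i ; Y_{2,1}(Ω₂) = -0.109601-0.361473i ; Δ = +0.025994-0.116249i
  [+2]  conj(Y_{2,2})(Ω₁) = +0.042100+0.069911i ; Y_{2,2}(Ω₂) = -0.194223+0.129704i ; Δ = -0.017244-0.008118i
Σ over m = +0.042794+0.000000i; ×(4π/5) → +0.107553+0.000000i. Real part: 0.107553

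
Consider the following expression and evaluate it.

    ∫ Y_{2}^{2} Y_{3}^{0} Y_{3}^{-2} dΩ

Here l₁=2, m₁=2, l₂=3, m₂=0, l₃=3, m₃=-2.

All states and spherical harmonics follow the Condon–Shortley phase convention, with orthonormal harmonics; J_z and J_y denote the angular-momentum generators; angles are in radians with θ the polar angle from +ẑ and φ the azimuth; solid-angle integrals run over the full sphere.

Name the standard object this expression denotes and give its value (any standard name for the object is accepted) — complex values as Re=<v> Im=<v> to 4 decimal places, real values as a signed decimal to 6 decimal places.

Gaunt coefficient, -0.188063

This is a Gaunt coefficient — the integral of a triple product of spherical harmonics over the sphere.
Checks pass: Σm=0; 8 even; l₃=3∈[1,5].
(2·2+1)(2·3+1)(2·3+1) = 245
Δ: 2! 2! 4! / 9! → 1/3780
sum: t=0:+1/24 t=1:−1/4 t=2:+1/24 = -1/6
3j²(2 3 3; 0 0 0) = Δ·Π!·Σ² = 4/105  (sign +1)
sum: t=0:+1/24 = 1/24
3j²(2 3 3; 2 0 -2) = Δ·Π!·Σ² = 1/21  (sign -1)
combine: 4πI² = 245·4/105·1/21 = 4/9
take √, sign -1: I = -0.18806319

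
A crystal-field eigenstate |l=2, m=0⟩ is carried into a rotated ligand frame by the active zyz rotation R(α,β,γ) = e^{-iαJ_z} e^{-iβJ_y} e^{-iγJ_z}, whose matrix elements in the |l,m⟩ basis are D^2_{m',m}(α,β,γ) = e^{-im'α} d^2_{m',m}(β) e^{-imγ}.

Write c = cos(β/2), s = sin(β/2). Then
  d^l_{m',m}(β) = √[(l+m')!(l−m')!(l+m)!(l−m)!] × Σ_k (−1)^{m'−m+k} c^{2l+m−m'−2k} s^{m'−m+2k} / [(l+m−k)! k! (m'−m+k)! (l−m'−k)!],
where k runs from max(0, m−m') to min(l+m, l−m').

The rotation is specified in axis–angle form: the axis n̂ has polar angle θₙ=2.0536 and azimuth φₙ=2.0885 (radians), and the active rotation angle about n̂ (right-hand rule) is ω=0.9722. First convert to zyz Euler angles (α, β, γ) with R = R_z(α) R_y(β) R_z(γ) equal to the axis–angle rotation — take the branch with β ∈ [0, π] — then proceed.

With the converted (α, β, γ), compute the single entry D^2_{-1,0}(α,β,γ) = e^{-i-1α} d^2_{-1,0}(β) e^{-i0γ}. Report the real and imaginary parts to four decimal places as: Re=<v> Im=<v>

Axis–angle → zyz. n̂ = (sinθₙcosφₙ, sinθₙsinφₙ, cosθₙ) = (-0.438319, +0.769633, -0.464264), ω = 0.9722.
R = I cosω + sinω [n̂]ₓ + (1−cosω) n̂n̂ᵀ gives
  R = [+0.647349, +0.236285, +0.724644; -0.530798, +0.822048, +0.206134; -0.546986, -0.518080, +0.657571]
β = atan2(√(R₁₃²+R₂₃²), R₃₃) = 0.853207; α = atan2(R₂₃, R₁₃) mod 2π = 0.277142; γ = atan2(R₃₂, −R₃₁) mod 2π = 5.524920
Split into d^2_{-1,0}(β=0.8532) × two z-phases.
c=cos(0.853207/2)=0.910377, s=sin(0.853207/2)=0.413781; N=√[1·6·2·2]=4.898979
Admissible k: 1..2 (factorial args all ≥0)
  k=1: (−1)^0·4.8990/(2)·0.9104^3·0.4138^1 = +0.764732
  k=2: (−1)^1·4.8990/(2)·0.9104^1·0.4138^3 = -0.157982
d^2_{-1,0}(0.8532) = +0.764732 -0.157982 = +0.606750
D = (+0.961841+0.273608i)·(+0.606750)·(+1.000000+0.000000i) = +0.583597+0.166011i

Re=0.5836 Im=0.1660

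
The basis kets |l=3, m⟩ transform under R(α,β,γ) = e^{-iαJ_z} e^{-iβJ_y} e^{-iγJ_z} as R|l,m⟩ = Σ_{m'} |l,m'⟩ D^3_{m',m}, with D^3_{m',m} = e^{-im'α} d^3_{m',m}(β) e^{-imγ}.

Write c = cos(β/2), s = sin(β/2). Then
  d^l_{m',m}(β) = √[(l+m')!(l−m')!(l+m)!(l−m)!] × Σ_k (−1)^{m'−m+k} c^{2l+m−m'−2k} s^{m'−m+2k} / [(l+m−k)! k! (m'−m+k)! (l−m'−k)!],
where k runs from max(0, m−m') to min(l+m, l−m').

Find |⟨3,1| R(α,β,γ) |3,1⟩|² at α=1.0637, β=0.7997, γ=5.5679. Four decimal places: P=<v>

First d^3_{1,1}(β=0.7997), then the phase factors e^{-i(1)α} and e^{-i(1)γ}:
c=cos(0.799700/2)=0.921119, s=sin(0.799700/2)=0.389280; N=√[24·2·24·2]=48.000000
k∈{0,1,2} keeps every argument non-negative
  k=0: (−1)^0·48.0000/(48)·0.9211^6·0.3893^0 = +0.610795
  k=1: (−1)^1·48.0000/(6)·0.9211^4·0.3893^2 = -0.872727
  k=2: (−1)^2·48.0000/(8)·0.9211^2·0.3893^4 = +0.116905
d^3_{1,1}(0.7997) = +0.610795 -0.872727 +0.116905 = -0.145027
|D^3_{1,1}|² = |d^3_{1,1}(β)|² = (-0.145027)² = 0.021033 (the z-rotation phases have unit modulus)

P=0.0210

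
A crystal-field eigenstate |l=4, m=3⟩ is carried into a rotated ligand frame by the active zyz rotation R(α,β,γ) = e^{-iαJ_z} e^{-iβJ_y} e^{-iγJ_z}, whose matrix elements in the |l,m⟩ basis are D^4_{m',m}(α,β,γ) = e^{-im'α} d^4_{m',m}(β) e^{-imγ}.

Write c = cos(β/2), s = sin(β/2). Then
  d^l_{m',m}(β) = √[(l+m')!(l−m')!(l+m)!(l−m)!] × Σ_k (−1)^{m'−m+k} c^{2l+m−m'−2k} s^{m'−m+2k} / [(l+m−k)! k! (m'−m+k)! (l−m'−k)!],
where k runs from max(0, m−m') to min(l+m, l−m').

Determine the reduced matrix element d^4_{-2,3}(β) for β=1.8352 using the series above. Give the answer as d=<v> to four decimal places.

d^4_{-2,3}(β=1.8352) via the finite sum:
Half-angle: c=0.607728, s=0.794145. N=√(2·720·5040·1)=2693.993318
k: max(0,(3)−(-2))=5 … min(4+(3),4−(-2))=6
  k=5: (−1)^0·2693.9933/(240)·0.6077^3·0.7941^5 = +0.795816
  k=6: (−1)^1·2693.9933/(720)·0.6077^1·0.7941^7 = -0.452974
d^4_{-2,3}(1.8352) = +0.795816 -0.452974 = +0.342842

d=0.3428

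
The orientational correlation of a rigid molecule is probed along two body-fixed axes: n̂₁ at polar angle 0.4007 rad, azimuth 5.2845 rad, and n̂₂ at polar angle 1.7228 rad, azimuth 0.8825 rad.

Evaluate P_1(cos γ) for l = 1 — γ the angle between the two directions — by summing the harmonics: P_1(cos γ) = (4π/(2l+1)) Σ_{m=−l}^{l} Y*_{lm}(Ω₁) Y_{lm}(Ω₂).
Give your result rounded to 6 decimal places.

-0.257188

Expand P_1 via completeness: Σ_{m} conj(Y_{1,m}) at Ω₁ times Y_{1,m} at Ω₂ —
  m=-1: Y*=+0.072963-0.113305i  Y=+0.216935-0.263759i  product -0.014057-0.043824i
  m=+0: Y*=+0.449899-0.000000i  Y=-0.073984+0.000000i  product -0.033285+0.000000i
  m=+1: Y*=-0.072963-0.113305i  Y=-0.216935-0.263759i  product -0.014057+0.043824i
Accumulated sum -0.061399+0.000000i; after 4π/(2l+1) scaling, -0.257188+0.000000i ⇒ P_1 = -0.257188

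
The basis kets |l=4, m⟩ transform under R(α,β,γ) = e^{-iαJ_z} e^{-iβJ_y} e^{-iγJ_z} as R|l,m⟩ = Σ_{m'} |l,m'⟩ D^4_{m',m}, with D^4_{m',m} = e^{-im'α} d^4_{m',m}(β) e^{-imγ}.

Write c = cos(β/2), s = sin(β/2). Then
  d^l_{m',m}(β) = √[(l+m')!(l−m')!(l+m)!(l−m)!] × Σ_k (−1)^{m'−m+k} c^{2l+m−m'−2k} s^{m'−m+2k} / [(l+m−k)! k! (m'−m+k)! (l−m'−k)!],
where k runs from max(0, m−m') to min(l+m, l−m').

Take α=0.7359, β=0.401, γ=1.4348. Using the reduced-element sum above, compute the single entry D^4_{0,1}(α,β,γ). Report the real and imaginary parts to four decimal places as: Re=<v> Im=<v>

Split into d^4_{0,1}(β=0.4010) × two z-phases.
Half-angle: c=0.979967, s=0.199159. N=√(24·24·120·6)=643.987578
k: max(0,(1)−(0))=1 … min(4+(1),4−(0))=4
  k=1: (−1)^0·643.9876/(144)·0.9800^7·0.1992^1 = +0.773030
  k=2: (−1)^1·643.9876/(24)·0.9800^5·0.1992^3 = -0.191569
  k=3: (−1)^2·643.9876/(24)·0.9800^3·0.1992^5 = +0.007912
  k=4: (−1)^3·643.9876/(144)·0.9800^1·0.1992^7 = -0.000054
d^4_{0,1}(0.4010) = +0.773030 -0.191569 +0.007912 -0.000054 = +0.589318
Attach z-rotation phases: D = e^{-i(0)(0.7359)}·(+0.589318)·e^{-i(1)(1.4348)} = +0.079898-0.583877i

Re=0.0799 Im=-0.5839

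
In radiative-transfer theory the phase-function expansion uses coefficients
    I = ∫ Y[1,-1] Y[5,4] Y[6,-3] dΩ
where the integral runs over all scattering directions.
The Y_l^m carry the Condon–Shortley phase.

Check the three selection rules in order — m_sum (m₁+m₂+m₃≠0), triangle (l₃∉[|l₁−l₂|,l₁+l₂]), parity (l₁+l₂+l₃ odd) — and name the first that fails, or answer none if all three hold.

m₁+m₂+m₃ = -1 + 4 − 3 = 0  ✓
triangle: |1−5|=4 ≤ l₃=6 ≤ 1+5=6  ✓
parity: l₁+l₂+l₃ = 12 is even  ✓

none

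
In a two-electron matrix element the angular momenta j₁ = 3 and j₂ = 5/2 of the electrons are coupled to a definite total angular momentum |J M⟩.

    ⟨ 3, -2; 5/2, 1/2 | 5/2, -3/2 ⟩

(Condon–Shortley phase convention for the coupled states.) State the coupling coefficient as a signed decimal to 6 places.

triangle: 3!×3!×2!/9! = 72/362880
(j±m)!: 1!×5!×3!×2!×1!×4! = 34560
prefactor² = (2J+1)×Δ×N² = 288/7
  k=2: +1/(2!×1!×3!×1!×0!×1!) = 1/12
  k=3: −1/(3!×0!×2!×0!×1!×2!) = -1/24
Σ = 1/24  ⇒  CG² = 288/7×(1/24)² = 1/14
CG = +√(1/14) = +0.267261

+0.267261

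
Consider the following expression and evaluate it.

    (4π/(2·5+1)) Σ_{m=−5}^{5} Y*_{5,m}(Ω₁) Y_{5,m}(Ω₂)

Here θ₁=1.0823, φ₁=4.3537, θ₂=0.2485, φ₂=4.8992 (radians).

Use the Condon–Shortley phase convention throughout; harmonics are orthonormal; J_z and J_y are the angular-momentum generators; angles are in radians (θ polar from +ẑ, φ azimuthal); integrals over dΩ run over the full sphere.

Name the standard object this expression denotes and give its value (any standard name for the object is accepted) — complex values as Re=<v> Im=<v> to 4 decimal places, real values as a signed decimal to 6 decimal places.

Legendre polynomial (addition theorem), -0.249428

This sum is the spherical-harmonic addition theorem: it equals the Legendre polynomial P_l(cos γ) of the angle γ between the two directions.
Term-by-term m-sum for l=5 (normalisation 4π/11 = 1.142397):
  [-5]  conj(Y_{5,-5})(Ω₁) = -0.243046+0.055026i ; Y_{5,-5}(Ω₂) = +0.000336+0.000248i ; Δ = -0.000095-0.000042i
  [-4]  conj(Y_{5,-4})(Ω₁) = +0.056799-0.414935i ; Y_{5,-4}(Ω₂) = +0.003819-0.003538i ; Δ = -0.001251-0.001785i
  [-3]  conj(Y_{5,-3})(Ω₁) = +0.205903+0.111080i ; Y_{5,-3}(Ω₂) = -0.020397-0.032503i ; Δ = -0.000589-0.008958i
  [-2]  conj(Y_{5,-2})(Ω₁) = +0.158554-0.138328i ; Y_{5,-2}(Ω₂) = -0.168240+0.065956i ; Δ = -0.017552+0.033730i
  [-1]  conj(Y_{5,-1})(Ω₁) = +0.105712+0.281968i ; Y_{5,-1}(Ω₂) = +0.093386+0.494068i ; Δ = -0.129440+0.078561i
  [+0]  conj(Y_{5,0})(Ω₁) = +0.144841-0.000000i ; Y_{5,0}(Ω₂) = +0.548993+0.000000i ; Δ = +0.079517+0.000000i
  [+1]  conj(Y_{5,1})(Ω₁) = -0.105712+0.281968i ; Y_{5,1}(Ω₂) = -0.093386+0.494068i ; Δ = -0.129440-0.078561i
  [+2]  conj(Y_{5,2})(Ω₁) = +0.158554+0.138328i ; Y_{5,2}(Ω₂) = -0.168240-0.065956i ; Δ = -0.017552-0.033730i
  [+3]  conj(Y_{5,3})(Ω₁) = -0.205903+0.111080i ; Y_{5,3}(Ω₂) = +0.020397-0.032503i ; Δ = -0.000589+0.008958i
  [+4]  conj(Y_{5,4})(Ω₁) = +0.056799+0.414935i ; Y_{5,4}(Ω₂) = +0.003819+0.003538i ; Δ = -0.001251+0.001785i
  [+5]  conj(Y_{5,5})(Ω₁) = +0.243046+0.055026i ; Y_{5,5}(Ω₂) = -0.000336+0.000248i ; Δ = -0.000095+0.000042i
Accumulated sum -0.218337-0.000000i; after 4π/(2l+1) scaling, -0.249428-0.000000i ⇒ P_5 = -0.249428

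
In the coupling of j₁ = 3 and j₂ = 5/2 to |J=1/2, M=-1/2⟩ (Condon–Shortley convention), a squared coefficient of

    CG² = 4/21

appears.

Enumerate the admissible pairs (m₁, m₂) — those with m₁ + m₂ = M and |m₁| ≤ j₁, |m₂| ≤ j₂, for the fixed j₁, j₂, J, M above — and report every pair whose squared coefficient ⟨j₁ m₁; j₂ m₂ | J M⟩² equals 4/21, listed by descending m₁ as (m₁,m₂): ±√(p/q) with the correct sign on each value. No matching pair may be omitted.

(-1,1/2): −√(4/21)

Admissible pairs with m₁+m₂ = M = -1/2: (-3,5/2), (-2,3/2), (-1,1/2), (0,-1/2), (1,-3/2), (2,-5/2)
  (m₁,m₂)=(2,-5/2): CG² = 1/21, CG = +√(1/21)
  (m₁,m₂)=(1,-3/2): CG² = 2/21, CG = −√(2/21)
  (m₁,m₂)=(0,-1/2): CG² = 1/7, CG = +√(1/7)
  (m₁,m₂)=(-1,1/2): CG² = 4/21, CG = −√(4/21)   ← matches the target
  (m₁,m₂)=(-2,3/2): CG² = 5/21, CG = +√(5/21)
  (m₁,m₂)=(-3,5/2): CG² = 2/7, CG = −√(2/7)
Pairs with CG² = 4/21: (-1,1/2): −√(4/21)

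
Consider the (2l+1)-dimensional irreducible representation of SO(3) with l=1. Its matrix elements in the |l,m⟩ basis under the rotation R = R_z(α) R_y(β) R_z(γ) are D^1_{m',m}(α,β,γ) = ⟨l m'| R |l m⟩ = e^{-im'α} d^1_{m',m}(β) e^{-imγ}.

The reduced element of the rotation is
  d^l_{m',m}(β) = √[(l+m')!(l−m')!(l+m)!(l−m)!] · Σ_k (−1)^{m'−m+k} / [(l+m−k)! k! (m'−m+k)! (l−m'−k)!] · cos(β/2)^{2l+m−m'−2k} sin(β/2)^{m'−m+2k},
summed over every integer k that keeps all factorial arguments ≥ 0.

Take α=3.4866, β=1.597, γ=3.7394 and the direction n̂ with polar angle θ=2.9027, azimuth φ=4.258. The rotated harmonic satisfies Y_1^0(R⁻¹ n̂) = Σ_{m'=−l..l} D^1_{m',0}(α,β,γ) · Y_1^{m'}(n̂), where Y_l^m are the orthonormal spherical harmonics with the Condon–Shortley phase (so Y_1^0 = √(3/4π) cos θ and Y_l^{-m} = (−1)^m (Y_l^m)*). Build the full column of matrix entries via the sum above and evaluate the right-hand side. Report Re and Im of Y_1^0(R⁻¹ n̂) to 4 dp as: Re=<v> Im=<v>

Need the full column D^1_{m',0} for m'=−1..1 at α=3.4866, β=1.5970, γ=3.7394.
cos(β/2)=0.697782, sin(β/2)=0.716310
d^1_{-1,0}: single k=1 term ⇒ +0.706864;  D = -0.665211-0.239064i
d^1_{0,0}: k∈[0..1] ⇒ +0.486900 -0.513100 = -0.026201;  D = -0.026201+0.000000i
d^1_{1,0}: single k=0 term ⇒ -0.706864;  D = +0.665211-0.239064i
Y_1^{m'}(θ=2.9027,φ=4.258) and Σ D·Y over m':
  (-0.6652-0.2391i)·(-0.0359+0.0735i)  (-0.0262+0.0000i)·(-0.4747+0.0000i)  (+0.6652-0.2391i)·(+0.0359+0.0735i)
Y_1^0(R⁻¹ n̂) = +0.095299+0.000000i

Re=0.0953 Im=0.0000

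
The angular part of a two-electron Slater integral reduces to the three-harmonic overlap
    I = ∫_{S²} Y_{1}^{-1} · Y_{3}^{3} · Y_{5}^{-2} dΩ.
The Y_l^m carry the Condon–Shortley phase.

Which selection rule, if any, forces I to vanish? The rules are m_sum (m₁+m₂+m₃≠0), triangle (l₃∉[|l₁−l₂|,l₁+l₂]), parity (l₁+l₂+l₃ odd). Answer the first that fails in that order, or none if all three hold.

Σmᵢ = 0  ✓
l₃∈[|l₁−l₂|,l₁+l₂]=[2,4] required, l₃=5 fails  ✗
Σlᵢ = 9 ⇒ odd

triangle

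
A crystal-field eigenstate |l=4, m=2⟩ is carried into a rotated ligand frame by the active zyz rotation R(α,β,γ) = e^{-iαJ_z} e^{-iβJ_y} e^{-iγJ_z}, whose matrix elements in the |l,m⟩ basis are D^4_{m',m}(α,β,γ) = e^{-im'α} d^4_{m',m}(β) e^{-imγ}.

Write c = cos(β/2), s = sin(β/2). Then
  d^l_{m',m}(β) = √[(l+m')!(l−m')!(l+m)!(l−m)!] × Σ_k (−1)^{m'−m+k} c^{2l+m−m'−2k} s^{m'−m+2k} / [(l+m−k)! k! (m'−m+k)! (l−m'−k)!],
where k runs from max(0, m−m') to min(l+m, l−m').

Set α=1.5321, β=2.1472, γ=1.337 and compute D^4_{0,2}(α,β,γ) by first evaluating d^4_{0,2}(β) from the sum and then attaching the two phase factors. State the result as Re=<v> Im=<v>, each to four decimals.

Re=-0.2677 Im=-0.1352

Split into d^4_{0,2}(β=2.1472) × two z-phases.
With c≡cos(β/2)=0.476963 and s≡sin(β/2)=0.878923, N=[24·24·720·2]^{1/2}=910.735966
k∈{2,3,4} keeps every argument non-negative
  k=2: (−1)^0·910.7360/(96)·0.4770^6·0.8789^2 = +0.086284
  k=3: (−1)^1·910.7360/(36)·0.4770^4·0.8789^4 = -0.781328
  k=4: (−1)^2·910.7360/(96)·0.4770^2·0.8789^6 = +0.994940
d^4_{0,2}(2.1472) = +0.086284 -0.781328 +0.994940 = +0.299896
Attach z-rotation phases: D = e^{-i(0)(1.5321)}·(+0.299896)·e^{-i(2)(1.3370)} = -0.267704-0.135175i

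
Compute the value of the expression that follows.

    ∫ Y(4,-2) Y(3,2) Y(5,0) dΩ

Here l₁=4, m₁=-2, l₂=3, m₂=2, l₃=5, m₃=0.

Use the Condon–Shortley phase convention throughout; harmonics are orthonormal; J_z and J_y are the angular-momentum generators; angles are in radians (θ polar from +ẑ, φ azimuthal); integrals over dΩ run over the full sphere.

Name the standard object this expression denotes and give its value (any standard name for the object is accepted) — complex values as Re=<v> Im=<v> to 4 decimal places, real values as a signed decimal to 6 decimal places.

This is a Gaunt coefficient — the integral of a triple product of spherical harmonics over the sphere.
Rules hold: Σm=0, L=12 even, 1≤5≤7.
N = 9·7·11 = 693
Δ = 2!·6!·4!/13! = 1/180180
Racah Σ t=0..2: t=0:+1/576 t=1:−1/144 t=2:+1/576 = -1/288
⇒ 3j(4 3 5; 0 0 0)² = 20/1001, sgn +1
Racah Σ t=1..2: t=1:−1/2880 t=2:+1/576 = 1/720
⇒ 3j(4 3 5; -2 2 0)² = 80/3003, sgn -1
4πI² = N·(3j₀)²·(3jₘ)² = 4800/13013
I = -1·√(0.368862/4π) = -0.17132746

Gaunt coefficient, -0.171327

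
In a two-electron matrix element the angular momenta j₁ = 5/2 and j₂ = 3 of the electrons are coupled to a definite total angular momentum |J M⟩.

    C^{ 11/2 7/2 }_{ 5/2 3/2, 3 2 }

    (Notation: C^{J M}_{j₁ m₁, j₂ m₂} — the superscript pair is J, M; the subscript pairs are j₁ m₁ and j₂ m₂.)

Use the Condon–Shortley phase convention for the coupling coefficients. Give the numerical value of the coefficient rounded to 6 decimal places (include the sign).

√[12·0!5!6!/12! · 4!1!5!1!9!2!] = √(49766400/11)
  +(−1)^0/∏(0,0,1,5,4,1)! = 1/2880  (running 1/2880)
⟨..|..⟩ = √(49766400/11)·(1/2880) = +0.738549

+√(6/11) = +0.738549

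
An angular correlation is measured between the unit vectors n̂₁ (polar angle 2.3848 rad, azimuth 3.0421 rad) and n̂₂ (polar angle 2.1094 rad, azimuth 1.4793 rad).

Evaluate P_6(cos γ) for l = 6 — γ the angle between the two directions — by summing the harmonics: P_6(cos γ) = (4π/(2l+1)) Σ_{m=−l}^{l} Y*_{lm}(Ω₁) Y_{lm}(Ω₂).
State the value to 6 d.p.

Term-by-term m-sum for l=6 (normalisation 4π/13 = 0.966644):
  [-6]  conj(Y_{6,-6})(Ω₁) = +0.041855-0.028448i ; Y_{6,-6}(Ω₂) = -0.164899-0.100869i ; Δ = -0.009771+0.000469i
  [-5]  conj(Y_{6,-5})(Ω₁) = +0.163139-0.088587i ; Y_{6,-5}(Ω₂) = -0.176730+0.358976i ; Δ = +0.002969+0.074219i
  [-4]  conj(Y_{6,-4})(Ω₁) = +0.351892-0.147937i ; Y_{6,-4}(Ω₂) = +0.342665+0.131327i ; Δ = +0.140009-0.004480i
  [-3]  conj(Y_{6,-3})(Ω₁) = +0.412343-0.126865i ; Y_{6,-3}(Ω₂) = -0.006064+0.021533i ; Δ = +0.000231+0.009648i
  [-2]  conj(Y_{6,-2})(Ω₁) = +0.106231-0.021422i ; Y_{6,-2}(Ω₂) = +0.342546+0.063393i ; Δ = +0.037747-0.000604i
  [-1]  conj(Y_{6,-1})(Ω₁) = -0.335038+0.033444i ; Y_{6,-1}(Ω₂) = +0.010090-0.109966i ; Δ = +0.000297+0.037180i
  [+0]  conj(Y_{6,0})(Ω₁) = -0.215788-0.000000i ; Y_{6,0}(Ω₂) = +0.319603+0.000000i ; Δ = -0.068967-0.000000i
  [+1]  conj(Y_{6,1})(Ω₁) = +0.335038+0.033444i ; Y_{6,1}(Ω₂) = -0.010090-0.109966i ; Δ = +0.000297-0.037180i
  [+2]  conj(Y_{6,2})(Ω₁) = +0.106231+0.021422i ; Y_{6,2}(Ω₂) = +0.342546-0.063393i ; Δ = +0.037747+0.000604i
  [+3]  conj(Y_{6,3})(Ω₁) = -0.412343-0.126865i ; Y_{6,3}(Ω₂) = +0.006064+0.021533i ; Δ = +0.000231-0.009648i
  [+4]  conj(Y_{6,4})(Ω₁) = +0.351892+0.147937i ; Y_{6,4}(Ω₂) = +0.342665-0.131327i ; Δ = +0.140009+0.004480i
  [+5]  conj(Y_{6,5})(Ω₁) = -0.163139-0.088587i ; Y_{6,5}(Ω₂) = +0.176730+0.358976i ; Δ = +0.002969-0.074219i
  [+6]  conj(Y_{6,6})(Ω₁) = +0.041855+0.028448i ; Y_{6,6}(Ω₂) = -0.164899+0.100869i ; Δ = -0.009771-0.000469i
Σ over m = +0.273999+0.000000i; ×(4π/13) → +0.264859+0.000000i. Real part: 0.264859

0.264859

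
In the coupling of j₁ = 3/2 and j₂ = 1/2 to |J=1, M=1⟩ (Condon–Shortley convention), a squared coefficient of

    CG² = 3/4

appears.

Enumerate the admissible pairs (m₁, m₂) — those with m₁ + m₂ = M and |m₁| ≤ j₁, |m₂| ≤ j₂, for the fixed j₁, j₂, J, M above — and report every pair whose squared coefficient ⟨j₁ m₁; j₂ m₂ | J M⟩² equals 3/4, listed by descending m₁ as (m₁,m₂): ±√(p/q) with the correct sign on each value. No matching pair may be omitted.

(3/2,-1/2): +√(3/4)

Admissible pairs with m₁+m₂ = M = 1: (1/2,1/2), (3/2,-1/2)
  (m₁,m₂)=(3/2,-1/2): CG² = 3/4, CG = +√(3/4)   ← matches the target
  (m₁,m₂)=(1/2,1/2): CG² = 1/4, CG = −√(1/4)
Pairs with CG² = 3/4: (3/2,-1/2): +√(3/4)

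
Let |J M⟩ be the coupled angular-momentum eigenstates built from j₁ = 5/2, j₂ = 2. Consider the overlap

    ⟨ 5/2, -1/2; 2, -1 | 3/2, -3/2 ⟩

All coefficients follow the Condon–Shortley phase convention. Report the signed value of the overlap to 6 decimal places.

triangle: 3!·2!·1!/7! = 12/5040
(j±m)!: 2!·3!·1!·3!·0!·3! = 432
prefactor² = (2J+1)·Δ·N² = 144/35
  k=1: −1/(1!·2!·2!·0!·0!·1!) = -1/4
Σ = -1/4  ⇒  CG² = 144/35·(-1/4)² = 9/35
CG = −√(9/35) = -0.507093

-0.507093  (= −√(9/35))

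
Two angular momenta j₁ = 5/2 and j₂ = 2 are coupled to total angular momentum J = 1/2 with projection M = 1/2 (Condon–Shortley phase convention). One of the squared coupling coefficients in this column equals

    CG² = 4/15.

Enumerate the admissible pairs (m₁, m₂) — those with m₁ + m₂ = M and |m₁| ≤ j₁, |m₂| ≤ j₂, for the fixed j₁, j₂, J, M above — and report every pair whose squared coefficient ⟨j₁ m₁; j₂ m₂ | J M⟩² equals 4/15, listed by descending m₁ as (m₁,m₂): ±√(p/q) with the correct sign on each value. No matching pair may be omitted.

(3/2,-1): −√(4/15)

Admissible pairs with m₁+m₂ = M = 1/2: (-3/2,2), (-1/2,1), (1/2,0), (3/2,-1), (5/2,-2)
  (m₁,m₂)=(5/2,-2): CG² = 1/3, CG = +√(1/3)
  (m₁,m₂)=(3/2,-1): CG² = 4/15, CG = −√(4/15)   ← matches the target
  (m₁,m₂)=(1/2,0): CG² = 1/5, CG = +√(1/5)
  (m₁,m₂)=(-1/2,1): CG² = 2/15, CG = −√(2/15)
  (m₁,m₂)=(-3/2,2): CG² = 1/15, CG = +√(1/15)
Pairs with CG² = 4/15: (3/2,-1): −√(4/15)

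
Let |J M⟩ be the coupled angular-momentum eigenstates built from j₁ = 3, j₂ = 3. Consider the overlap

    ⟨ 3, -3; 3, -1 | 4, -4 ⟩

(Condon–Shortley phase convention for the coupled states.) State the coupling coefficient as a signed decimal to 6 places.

√[9·2!4!4!/11! · 0!6!2!4!0!8!] = √(3981312/11)
  +(−1)^2/∏(2,0,4,0,0,4)! = 1/1152  (running 1/1152)
⟨..|..⟩ = √(3981312/11)·(1/1152) = +0.522233

+√(3/11) = +0.522233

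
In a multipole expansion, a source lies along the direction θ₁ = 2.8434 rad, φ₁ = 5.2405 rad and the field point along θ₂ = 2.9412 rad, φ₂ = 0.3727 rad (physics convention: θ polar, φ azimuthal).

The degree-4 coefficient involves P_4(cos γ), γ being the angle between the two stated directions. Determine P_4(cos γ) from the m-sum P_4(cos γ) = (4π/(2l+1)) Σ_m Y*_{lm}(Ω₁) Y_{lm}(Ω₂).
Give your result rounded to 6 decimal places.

Addition theorem: P_4(cos γ) = (4π/9) Σ_m Y*_{lm}(Ω₁) Y_{lm}(Ω₂), m = −4…4:
  term(m=-4) = (0.000002, 0.000001)   from Y*(Ω₁)=(-0.001700, 0.002825), Y(Ω₂)=(0.000056, -0.000693)
  term(m=-3) = (-0.000132, 0.000262)   from Y*(Ω₁)=(0.030337, 0.000411), Y(Ω₂)=(-0.004232, 0.008700)
  term(m=-2) = (-0.011251, -0.003614)   from Y*(Ω₁)=(-0.076679, -0.135624), Y(Ω₂)=(0.055737, -0.051448)
  term(m=-1) = (0.023991, -0.153124)   from Y*(Ω₁)=(-0.227337, 0.389688), Y(Ω₂)=(-0.319961, 0.125096)
  term(m=+0) = (0.348129, 0.000000)   from Y*(Ω₁)=(0.508636, -0.000000), Y(Ω₂)=(0.684437, 0.000000)
  term(m=+1) = (0.023991, 0.153124)   from Y*(Ω₁)=(0.227337, 0.389688), Y(Ω₂)=(0.319961, 0.125096)
  term(m=+2) = (-0.011251, 0.003614)   from Y*(Ω₁)=(-0.076679, 0.135624), Y(Ω₂)=(0.055737, 0.051448)
  term(m=+3) = (-0.000132, -0.000262)   from Y*(Ω₁)=(-0.030337, 0.000411), Y(Ω₂)=(0.004232, 0.008700)
  term(m=+4) = (0.000002, -0.000001)   from Y*(Ω₁)=(-0.001700, -0.002825), Y(Ω₂)=(0.000056, 0.000693)
Total Σ_m = (0.373348, -0.000000). Multiply by 1.396263: (0.521292, -0.000000). P_4(cos γ) = 0.521292

0.521292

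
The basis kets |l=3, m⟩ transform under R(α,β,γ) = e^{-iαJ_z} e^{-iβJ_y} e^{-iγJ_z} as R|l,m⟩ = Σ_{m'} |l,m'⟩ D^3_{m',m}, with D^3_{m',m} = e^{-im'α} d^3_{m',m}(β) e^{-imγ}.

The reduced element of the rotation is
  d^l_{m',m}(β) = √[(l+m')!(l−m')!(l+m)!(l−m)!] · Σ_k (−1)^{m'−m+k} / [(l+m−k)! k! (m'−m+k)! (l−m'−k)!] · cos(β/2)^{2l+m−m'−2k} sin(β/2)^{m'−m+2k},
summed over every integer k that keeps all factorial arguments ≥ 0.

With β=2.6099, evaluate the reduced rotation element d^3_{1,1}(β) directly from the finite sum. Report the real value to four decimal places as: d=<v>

d=0.3238

d^3_{1,1}(β=2.6099) via the finite sum:
c=cos(2.609900/2)=0.262726, s=sin(2.609900/2)=0.964870; N=√[24·2·24·2]=48.000000
k: max(0,(1)−(1))=0 … min(3+(1),3−(1))=2
  k=0: (−1)^0·48.0000/(48)·0.2627^6·0.9649^0 = +0.000329
  k=1: (−1)^1·48.0000/(6)·0.2627^4·0.9649^2 = -0.035485
  k=2: (−1)^2·48.0000/(8)·0.2627^2·0.9649^4 = +0.358949
d^3_{1,1}(2.6099) = +0.000329 -0.035485 +0.358949 = +0.323794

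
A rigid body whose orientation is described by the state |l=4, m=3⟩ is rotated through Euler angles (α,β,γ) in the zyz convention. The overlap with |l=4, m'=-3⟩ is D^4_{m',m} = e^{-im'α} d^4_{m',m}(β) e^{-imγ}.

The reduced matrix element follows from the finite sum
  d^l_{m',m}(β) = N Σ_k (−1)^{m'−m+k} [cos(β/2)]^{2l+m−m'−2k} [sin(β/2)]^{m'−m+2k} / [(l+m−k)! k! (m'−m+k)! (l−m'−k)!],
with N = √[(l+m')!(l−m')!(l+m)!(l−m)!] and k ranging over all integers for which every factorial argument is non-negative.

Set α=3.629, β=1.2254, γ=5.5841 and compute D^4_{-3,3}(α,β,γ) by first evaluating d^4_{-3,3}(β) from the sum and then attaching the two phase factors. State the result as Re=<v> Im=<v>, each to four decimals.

Re=0.1439 Im=0.0639

D^4_{-3,3}(3.6290,1.2254,5.5841) = e^{-i·-3·3.6290}·d^4_{-3,3}(1.2254)·e^{-i·3·5.5841}. Compute d first:
c=cos(1.225400/2)=0.818098, s=sin(1.225400/2)=0.575078; N=√[1·5040·5040·1]=5040.000000
k∈{6,7} keeps every argument non-negative
  k=6: (−1)^0·5040.0000/(720)·0.8181^2·0.5751^6 = +0.169462
  k=7: (−1)^1·5040.0000/(5040)·0.8181^0·0.5751^8 = -0.011962
d^4_{-3,3}(1.2254) = +0.169462 -0.011962 = +0.157499
Phases: e^{-i·(-3)·3.6290}=-0.108361-0.994112i, e^{-i·(3)·5.5841}=-0.502475+0.864591i ⇒ D=+0.143946+0.063918i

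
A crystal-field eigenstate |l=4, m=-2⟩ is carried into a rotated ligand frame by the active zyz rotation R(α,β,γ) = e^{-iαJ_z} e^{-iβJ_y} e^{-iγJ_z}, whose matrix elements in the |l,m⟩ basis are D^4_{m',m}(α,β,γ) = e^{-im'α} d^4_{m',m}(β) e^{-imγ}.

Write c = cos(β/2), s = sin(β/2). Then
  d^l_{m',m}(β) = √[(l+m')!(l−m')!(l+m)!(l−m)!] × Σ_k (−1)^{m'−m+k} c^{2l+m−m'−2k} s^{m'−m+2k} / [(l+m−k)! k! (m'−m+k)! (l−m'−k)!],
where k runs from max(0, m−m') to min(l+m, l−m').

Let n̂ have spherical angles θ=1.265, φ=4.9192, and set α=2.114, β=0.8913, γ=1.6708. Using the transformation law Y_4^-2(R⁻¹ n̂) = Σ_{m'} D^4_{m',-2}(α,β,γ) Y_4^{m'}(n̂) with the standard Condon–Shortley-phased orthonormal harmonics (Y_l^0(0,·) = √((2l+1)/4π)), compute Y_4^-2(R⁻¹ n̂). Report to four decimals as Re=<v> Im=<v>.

Re=-0.1191 Im=-0.1665

Need the full column D^4_{m',-2} for m'=−4..4 at α=2.1140, β=0.8913, γ=1.6708.
cos(β/2)=0.902331, sin(β/2)=0.431044
d^4_{-4,-2}: single k=2 term ⇒ +0.530661;  D = +0.381421-0.368944i
d^4_{-3,-2}: k∈[1..2] ⇒ +0.785500 -0.537750 = +0.247750;  D = -0.239498-0.063410i
d^4_{-2,-2}: k∈[0..2] ⇒ +0.439467 -1.203427 +0.343275 = -0.420685;  D = -0.118029-0.403789i
d^4_{-1,-2}: k∈[0..2] ⇒ -0.890673 +1.016251 -0.154605 = -0.029027;  D = -0.019641+0.021372i
d^4_{0,-2}: k∈[0..2] ⇒ +0.951393 -0.578950 +0.049543 = +0.421986;  D = -0.413573-0.083839i
d^4_{1,-2}: k∈[0..2] ⇒ -0.677501 +0.231907 -0.010584 = -0.456178;  D = -0.153503-0.429576i
d^4_{2,-2}: k∈[0..2] ⇒ +0.343275 -0.062668 +0.001192 = +0.281799;  D = +0.178155-0.218338i
d^4_{3,-2}: k∈[0..1] ⇒ -0.122714 +0.009334 = -0.113379;  D = +0.112251+0.015955i
d^4_{4,-2}: single k=0 term ⇒ +0.027634;  D = +0.010812+0.025431i
Y_4^{m'}(θ=1.265,φ=4.9192) and Σ D·Y over m':
  (+0.3814-0.3689i)·(+0.2477-0.2694i)  (-0.2395-0.0634i)·(-0.1900-0.2659i)  (-0.1180-0.4038i)·(+0.1018-0.0447i)  (-0.0196+0.0214i)·(-0.0660-0.3144i)  (-0.4136-0.0838i)·(+0.0601+0.0000i)  (-0.1535-0.4296i)·(+0.0660-0.3144i)  (+0.1782-0.2183i)·(+0.1018+0.0447i)  (+0.1123+0.0160i)·(+0.1900-0.2659i)  (+0.0108+0.0254i)·(+0.2477+0.2694i)
Y_4^-2(R⁻¹ n̂) = -0.119085-0.166476i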